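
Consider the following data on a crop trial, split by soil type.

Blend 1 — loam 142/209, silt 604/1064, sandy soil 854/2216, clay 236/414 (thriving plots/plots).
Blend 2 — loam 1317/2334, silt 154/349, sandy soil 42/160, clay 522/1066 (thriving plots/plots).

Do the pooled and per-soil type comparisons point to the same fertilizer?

Loam: Blend 1 142/209 = 67.9%, Blend 2 1317/2334 = 56.4% → Blend 1
Silt: Blend 1 604/1064 = 56.8%, Blend 2 154/349 = 44.1% → Blend 1
Sandy soil: Blend 1 854/2216 = 38.5%, Blend 2 42/160 = 26.2% → Blend 1
Clay: Blend 1 236/414 = 57.0%, Blend 2 522/1066 = 49.0% → Blend 1
Overall: Blend 1 1836/3903 = 47.0%, Blend 2 2035/3909 = 52.1% → Blend 2
Blend 1 wins each soil group but Blend 2 wins overall — the comparison reverses. Blend 1's plots skew toward sandy soil, which has a lower base rate.

No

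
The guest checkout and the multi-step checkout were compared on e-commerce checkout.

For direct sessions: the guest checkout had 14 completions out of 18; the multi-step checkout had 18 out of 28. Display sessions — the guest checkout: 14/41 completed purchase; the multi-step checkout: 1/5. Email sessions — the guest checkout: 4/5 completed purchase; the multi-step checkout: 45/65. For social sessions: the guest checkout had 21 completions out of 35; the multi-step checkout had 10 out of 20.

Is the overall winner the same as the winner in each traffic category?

No

Direct: the guest checkout 14/18 = 77.8%, the multi-step checkout 18/28 = 64.3% → the guest checkout
Display: the guest checkout 14/41 = 34.1%, the multi-step checkout 1/5 = 20.0% → the guest checkout
Email: the guest checkout 4/5 = 80.0%, the multi-step checkout 45/65 = 69.2% → the guest checkout
Social: the guest checkout 21/35 = 60.0%, the multi-step checkout 10/20 = 50.0% → the guest checkout
Overall: the guest checkout 53/99 = 53.5%, the multi-step checkout 74/118 = 62.7% → the multi-step checkout
The guest checkout wins each traffic group but the multi-step checkout wins overall — the comparison reverses. The guest checkout's sessions skew toward display, which has a lower base rate.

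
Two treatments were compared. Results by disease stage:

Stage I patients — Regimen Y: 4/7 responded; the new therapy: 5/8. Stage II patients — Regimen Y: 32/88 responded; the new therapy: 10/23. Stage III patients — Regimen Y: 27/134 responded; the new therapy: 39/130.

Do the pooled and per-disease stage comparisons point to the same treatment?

Yes

Stage I: Regimen Y 4/7 = 57.1%, the new therapy 5/8 = 62.5% → the new therapy
Stage II: Regimen Y 32/88 = 36.4%, the new therapy 10/23 = 43.5% → the new therapy
Stage III: Regimen Y 27/134 = 20.1%, the new therapy 39/130 = 30.0% → the new therapy
Overall: Regimen Y 63/229 = 27.5%, the new therapy 54/161 = 33.5% → the new therapy
The new therapy wins overall and in every disease group — no reversal.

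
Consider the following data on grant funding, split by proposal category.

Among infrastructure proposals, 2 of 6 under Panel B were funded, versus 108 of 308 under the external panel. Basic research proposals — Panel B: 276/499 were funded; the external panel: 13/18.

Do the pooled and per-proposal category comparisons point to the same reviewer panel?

Infrastructure: Panel B 2/6 = 33.3%, the external panel 108/308 = 35.1% → the external panel
Basic research: Panel B 276/499 = 55.3%, the external panel 13/18 = 72.2% → the external panel
Overall: Panel B 278/505 = 55.0%, the external panel 121/326 = 37.1% → Panel B
The external panel wins each proposal group but Panel B wins overall — the comparison reverses. The external panel's proposals skew toward infrastructure, which has a lower base rate.

No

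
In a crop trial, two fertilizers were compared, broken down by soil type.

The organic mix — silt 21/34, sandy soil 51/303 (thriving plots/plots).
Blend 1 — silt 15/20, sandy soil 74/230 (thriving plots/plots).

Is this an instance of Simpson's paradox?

Silt: the organic mix 21/34 = 61.8%, Blend 1 15/20 = 75.0% → Blend 1
Sandy soil: the organic mix 51/303 = 16.8%, Blend 1 74/230 = 32.2% → Blend 1
Overall: the organic mix 72/337 = 21.4%, Blend 1 89/250 = 35.6% → Blend 1
Blend 1 wins overall and in every soil group — no reversal.

No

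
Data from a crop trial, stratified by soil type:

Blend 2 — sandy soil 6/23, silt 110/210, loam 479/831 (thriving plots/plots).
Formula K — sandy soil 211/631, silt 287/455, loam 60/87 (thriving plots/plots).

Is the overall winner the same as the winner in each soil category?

Sandy soil: Blend 2 6/23 = 26.1%, Formula K 211/631 = 33.4% → Formula K
Silt: Blend 2 110/210 = 52.4%, Formula K 287/455 = 63.1% → Formula K
Loam: Blend 2 479/831 = 57.6%, Formula K 60/87 = 69.0% → Formula K
Overall: Blend 2 595/1064 = 55.9%, Formula K 558/1173 = 47.6% → Blend 2
Formula K wins each soil group but Blend 2 wins overall — the comparison reverses. Formula K's plots skew toward sandy soil, which has a lower base rate.

No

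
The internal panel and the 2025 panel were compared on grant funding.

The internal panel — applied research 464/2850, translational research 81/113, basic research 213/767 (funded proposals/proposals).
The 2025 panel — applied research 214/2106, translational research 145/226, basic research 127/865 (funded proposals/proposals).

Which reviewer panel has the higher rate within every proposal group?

the internal panel

Applied research: the internal panel 464/2850 = 16.3%, the 2025 panel 214/2106 = 10.2% → the internal panel
Translational research: the internal panel 81/113 = 71.7%, the 2025 panel 145/226 = 64.2% → the internal panel
Basic research: the internal panel 213/767 = 27.8%, the 2025 panel 127/865 = 14.7% → the internal panel
The internal panel has the higher rate in all 3 groups.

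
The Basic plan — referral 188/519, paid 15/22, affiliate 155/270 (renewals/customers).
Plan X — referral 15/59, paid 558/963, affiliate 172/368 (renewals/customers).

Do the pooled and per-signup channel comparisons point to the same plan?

No

Referral: the Basic plan 188/519 = 36.2%, Plan X 15/59 = 25.4% → the Basic plan
Paid: the Basic plan 15/22 = 68.2%, Plan X 558/963 = 57.9% → the Basic plan
Affiliate: the Basic plan 155/270 = 57.4%, Plan X 172/368 = 46.7% → the Basic plan
Overall: the Basic plan 358/811 = 44.1%, Plan X 745/1390 = 53.6% → Plan X
The Basic plan wins each signup group but Plan X wins overall — the comparison reverses. The Basic plan's customers skew toward referral, which has a lower base rate.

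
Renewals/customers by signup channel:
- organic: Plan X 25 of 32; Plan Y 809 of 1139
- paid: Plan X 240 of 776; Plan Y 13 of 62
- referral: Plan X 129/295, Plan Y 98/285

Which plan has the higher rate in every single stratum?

Plan X

Organic: Plan X 25/32 = 78.1%, Plan Y 809/1139 = 71.0% → Plan X
Paid: Plan X 240/776 = 30.9%, Plan Y 13/62 = 21.0% → Plan X
Referral: Plan X 129/295 = 43.7%, Plan Y 98/285 = 34.4% → Plan X
Plan X has the higher rate in all 3 groups.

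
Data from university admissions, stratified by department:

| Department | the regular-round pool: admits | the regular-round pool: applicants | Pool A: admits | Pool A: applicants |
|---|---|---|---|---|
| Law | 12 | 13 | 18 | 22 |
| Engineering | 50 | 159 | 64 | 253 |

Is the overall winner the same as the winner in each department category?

Law: the regular-round pool 12/13 = 92.3%, Pool A 18/22 = 81.8% → the regular-round pool
Engineering: the regular-round pool 50/159 = 31.4%, Pool A 64/253 = 25.3% → the regular-round pool
Overall: the regular-round pool 62/172 = 36.0%, Pool A 82/275 = 29.8% → the regular-round pool
The regular-round pool wins overall and in every department group — no reversal.

Yes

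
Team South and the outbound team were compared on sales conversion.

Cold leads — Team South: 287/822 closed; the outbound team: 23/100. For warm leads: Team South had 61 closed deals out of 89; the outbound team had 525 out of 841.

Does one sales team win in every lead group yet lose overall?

Yes

Cold: Team South 287/822 = 34.9%, the outbound team 23/100 = 23.0% → Team South
Warm: Team South 61/89 = 68.5%, the outbound team 525/841 = 62.4% → Team South
Overall: Team South 348/911 = 38.2%, the outbound team 548/941 = 58.2% → the outbound team
Team South wins each lead group but the outbound team wins overall — the comparison reverses. Team South's leads skew toward cold, which has a lower base rate.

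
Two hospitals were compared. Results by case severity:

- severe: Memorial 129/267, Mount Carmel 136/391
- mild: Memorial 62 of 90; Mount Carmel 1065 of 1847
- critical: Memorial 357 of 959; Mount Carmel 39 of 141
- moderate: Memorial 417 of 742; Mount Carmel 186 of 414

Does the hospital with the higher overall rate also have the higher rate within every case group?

No

Severe: Memorial 129/267 = 48.3%, Mount Carmel 136/391 = 34.8% → Memorial
Mild: Memorial 62/90 = 68.9%, Mount Carmel 1065/1847 = 57.7% → Memorial
Critical: Memorial 357/959 = 37.2%, Mount Carmel 39/141 = 27.7% → Memorial
Moderate: Memorial 417/742 = 56.2%, Mount Carmel 186/414 = 44.9% → Memorial
Overall: Memorial 965/2058 = 46.9%, Mount Carmel 1426/2793 = 51.1% → Mount Carmel
Memorial wins each case group but Mount Carmel wins overall — the comparison reverses. Memorial's patients skew toward critical, which has a lower base rate.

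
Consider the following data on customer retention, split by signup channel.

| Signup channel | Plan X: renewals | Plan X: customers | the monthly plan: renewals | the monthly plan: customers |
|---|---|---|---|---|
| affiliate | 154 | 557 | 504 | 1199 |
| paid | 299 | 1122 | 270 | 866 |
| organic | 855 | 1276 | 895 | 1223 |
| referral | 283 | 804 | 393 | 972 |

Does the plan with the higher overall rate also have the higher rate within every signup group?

Affiliate: Plan X 154/557 = 27.6%, the monthly plan 504/1199 = 42.0% → the monthly plan
Paid: Plan X 299/1122 = 26.6%, the monthly plan 270/866 = 31.2% → the monthly plan
Organic: Plan X 855/1276 = 67.0%, the monthly plan 895/1223 = 73.2% → the monthly plan
Referral: Plan X 283/804 = 35.2%, the monthly plan 393/972 = 40.4% → the monthly plan
Overall: Plan X 1591/3759 = 42.3%, the monthly plan 2062/4260 = 48.4% → the monthly plan
The monthly plan wins overall and in every signup group — no reversal.

Yes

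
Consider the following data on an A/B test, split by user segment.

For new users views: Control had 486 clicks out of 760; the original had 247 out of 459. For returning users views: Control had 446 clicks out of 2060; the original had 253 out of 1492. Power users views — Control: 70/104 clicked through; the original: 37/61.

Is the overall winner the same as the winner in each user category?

New users: Control 486/760 = 63.9%, the original 247/459 = 53.8% → Control
Returning users: Control 446/2060 = 21.7%, the original 253/1492 = 17.0% → Control
Power users: Control 70/104 = 67.3%, the original 37/61 = 60.7% → Control
Overall: Control 1002/2924 = 34.3%, the original 537/2012 = 26.7% → Control
Control wins overall and in every user group — no reversal.

Yes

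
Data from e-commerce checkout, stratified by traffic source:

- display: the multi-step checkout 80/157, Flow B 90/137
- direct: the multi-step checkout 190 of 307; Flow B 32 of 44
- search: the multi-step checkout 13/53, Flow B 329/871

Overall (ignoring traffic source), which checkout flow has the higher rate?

the multi-step checkout

Display: the multi-step checkout 80/157 = 51.0%, Flow B 90/137 = 65.7% → Flow B
Direct: the multi-step checkout 190/307 = 61.9%, Flow B 32/44 = 72.7% → Flow B
Search: the multi-step checkout 13/53 = 24.5%, Flow B 329/871 = 37.8% → Flow B
Overall: the multi-step checkout 283/517 = 54.7%, Flow B 451/1052 = 42.9% → the multi-step checkout
(Flow B wins every traffic group but the multi-step checkout wins overall — Flow B's sessions skew toward the low-rate search group.)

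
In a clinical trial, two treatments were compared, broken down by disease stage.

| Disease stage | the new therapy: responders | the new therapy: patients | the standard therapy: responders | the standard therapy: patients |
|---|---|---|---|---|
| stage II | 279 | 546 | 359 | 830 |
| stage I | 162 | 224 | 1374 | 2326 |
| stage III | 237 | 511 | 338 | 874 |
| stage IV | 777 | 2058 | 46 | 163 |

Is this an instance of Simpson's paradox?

Yes

Stage II: the new therapy 279/546 = 51.1%, the standard therapy 359/830 = 43.3% → the new therapy
Stage I: the new therapy 162/224 = 72.3%, the standard therapy 1374/2326 = 59.1% → the new therapy
Stage III: the new therapy 237/511 = 46.4%, the standard therapy 338/874 = 38.7% → the new therapy
Stage IV: the new therapy 777/2058 = 37.8%, the standard therapy 46/163 = 28.2% → the new therapy
Overall: the new therapy 1455/3339 = 43.6%, the standard therapy 2117/4193 = 50.5% → the standard therapy
The new therapy wins each disease group but the standard therapy wins overall — the comparison reverses. The new therapy's patients skew toward stage IV, which has a lower base rate.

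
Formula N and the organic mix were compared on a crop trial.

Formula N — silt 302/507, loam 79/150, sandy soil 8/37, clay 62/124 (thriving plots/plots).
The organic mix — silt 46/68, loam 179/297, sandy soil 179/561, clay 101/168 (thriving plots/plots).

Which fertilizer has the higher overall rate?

Silt: Formula N 302/507 = 59.6%, the organic mix 46/68 = 67.6% → the organic mix
Loam: Formula N 79/150 = 52.7%, the organic mix 179/297 = 60.3% → the organic mix
Sandy soil: Formula N 8/37 = 21.6%, the organic mix 179/561 = 31.9% → the organic mix
Clay: Formula N 62/124 = 50.0%, the organic mix 101/168 = 60.1% → the organic mix
Overall: Formula N 451/818 = 55.1%, the organic mix 505/1094 = 46.2% → Formula N
(The organic mix wins every soil group but Formula N wins overall — the organic mix's plots skew toward the low-rate sandy soil group.)

Formula N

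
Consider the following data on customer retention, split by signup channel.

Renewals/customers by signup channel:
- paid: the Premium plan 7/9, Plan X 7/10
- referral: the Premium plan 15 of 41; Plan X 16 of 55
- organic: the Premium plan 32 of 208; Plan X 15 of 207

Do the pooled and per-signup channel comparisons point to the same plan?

Yes

Paid: the Premium plan 7/9 = 77.8%, Plan X 7/10 = 70.0% → the Premium plan
Referral: the Premium plan 15/41 = 36.6%, Plan X 16/55 = 29.1% → the Premium plan
Organic: the Premium plan 32/208 = 15.4%, Plan X 15/207 = 7.2% → the Premium plan
Overall: the Premium plan 54/258 = 20.9%, Plan X 38/272 = 14.0% → the Premium plan
The Premium plan wins overall and in every signup group — no reversal.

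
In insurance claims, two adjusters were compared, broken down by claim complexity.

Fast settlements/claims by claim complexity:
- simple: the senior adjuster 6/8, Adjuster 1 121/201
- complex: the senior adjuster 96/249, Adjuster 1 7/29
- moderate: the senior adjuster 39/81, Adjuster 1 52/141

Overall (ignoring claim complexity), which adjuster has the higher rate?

Adjuster 1

Simple: the senior adjuster 6/8 = 75.0%, Adjuster 1 121/201 = 60.2% → the senior adjuster
Complex: the senior adjuster 96/249 = 38.6%, Adjuster 1 7/29 = 24.1% → the senior adjuster
Moderate: the senior adjuster 39/81 = 48.1%, Adjuster 1 52/141 = 36.9% → the senior adjuster
Overall: the senior adjuster 141/338 = 41.7%, Adjuster 1 180/371 = 48.5% → Adjuster 1
(The senior adjuster wins every claim group but Adjuster 1 wins overall — the senior adjuster's claims skew toward the low-rate complex group.)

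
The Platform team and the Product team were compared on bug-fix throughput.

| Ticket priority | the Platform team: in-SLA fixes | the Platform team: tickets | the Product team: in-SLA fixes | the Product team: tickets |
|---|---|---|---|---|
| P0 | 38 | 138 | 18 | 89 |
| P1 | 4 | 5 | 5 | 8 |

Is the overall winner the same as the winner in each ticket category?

P0: the Platform team 38/138 = 27.5%, the Product team 18/89 = 20.2% → the Platform team
P1: the Platform team 4/5 = 80.0%, the Product team 5/8 = 62.5% → the Platform team
Overall: the Platform team 42/143 = 29.4%, the Product team 23/97 = 23.7% → the Platform team
The Platform team wins overall and in every ticket group — no reversal.

Yes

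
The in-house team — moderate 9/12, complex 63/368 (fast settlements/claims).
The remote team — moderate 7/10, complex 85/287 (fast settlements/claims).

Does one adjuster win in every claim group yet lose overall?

No

Moderate: the in-house team 9/12 = 75.0%, the remote team 7/10 = 70.0% → the in-house team
Complex: the in-house team 63/368 = 17.1%, the remote team 85/287 = 29.6% → the remote team
Overall: the in-house team 72/380 = 18.9%, the remote team 92/297 = 31.0% → the remote team
Neither sweeps: the in-house team wins 1 of 2 groups, the remote team wins 1. The remote team wins overall but not every group — no Simpson reversal.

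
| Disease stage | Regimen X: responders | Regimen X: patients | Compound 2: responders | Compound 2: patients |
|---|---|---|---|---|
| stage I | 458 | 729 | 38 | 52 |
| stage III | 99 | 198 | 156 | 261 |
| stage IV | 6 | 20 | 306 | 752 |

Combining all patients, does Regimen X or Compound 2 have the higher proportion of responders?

Stage I: Regimen X 458/729 = 62.8%, Compound 2 38/52 = 73.1% → Compound 2
Stage III: Regimen X 99/198 = 50.0%, Compound 2 156/261 = 59.8% → Compound 2
Stage IV: Regimen X 6/20 = 30.0%, Compound 2 306/752 = 40.7% → Compound 2
Overall: Regimen X 563/947 = 59.5%, Compound 2 500/1065 = 46.9% → Regimen X
(Compound 2 wins every disease group but Regimen X wins overall — Compound 2's patients skew toward the low-rate stage IV group.)

Regimen X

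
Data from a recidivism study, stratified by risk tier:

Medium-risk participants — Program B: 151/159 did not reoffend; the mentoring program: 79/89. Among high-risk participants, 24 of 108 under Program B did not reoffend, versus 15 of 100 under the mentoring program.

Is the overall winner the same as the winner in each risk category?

Yes

Medium-risk: Program B 151/159 = 95.0%, the mentoring program 79/89 = 88.8% → Program B
High-risk: Program B 24/108 = 22.2%, the mentoring program 15/100 = 15.0% → Program B
Overall: Program B 175/267 = 65.5%, the mentoring program 94/189 = 49.7% → Program B
Program B wins overall and in every risk group — no reversal.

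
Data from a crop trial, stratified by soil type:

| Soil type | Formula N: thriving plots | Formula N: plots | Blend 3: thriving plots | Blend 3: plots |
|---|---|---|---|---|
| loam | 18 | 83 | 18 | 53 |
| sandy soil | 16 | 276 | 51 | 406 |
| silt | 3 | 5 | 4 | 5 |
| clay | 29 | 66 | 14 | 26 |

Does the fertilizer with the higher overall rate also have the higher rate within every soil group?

Yes

Loam: Formula N 18/83 = 21.7%, Blend 3 18/53 = 34.0% → Blend 3
Sandy soil: Formula N 16/276 = 5.8%, Blend 3 51/406 = 12.6% → Blend 3
Silt: Formula N 3/5 = 60.0%, Blend 3 4/5 = 80.0% → Blend 3
Clay: Formula N 29/66 = 43.9%, Blend 3 14/26 = 53.8% → Blend 3
Overall: Formula N 66/430 = 15.3%, Blend 3 87/490 = 17.8% → Blend 3
Blend 3 wins overall and in every soil group — no reversal.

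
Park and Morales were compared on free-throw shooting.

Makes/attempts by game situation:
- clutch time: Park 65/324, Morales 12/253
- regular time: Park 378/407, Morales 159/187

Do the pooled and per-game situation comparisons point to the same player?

Yes

Clutch time: Park 65/324 = 20.1%, Morales 12/253 = 4.7% → Park
Regular time: Park 378/407 = 92.9%, Morales 159/187 = 85.0% → Park
Overall: Park 443/731 = 60.6%, Morales 171/440 = 38.9% → Park
Park wins overall and in every game group — no reversal.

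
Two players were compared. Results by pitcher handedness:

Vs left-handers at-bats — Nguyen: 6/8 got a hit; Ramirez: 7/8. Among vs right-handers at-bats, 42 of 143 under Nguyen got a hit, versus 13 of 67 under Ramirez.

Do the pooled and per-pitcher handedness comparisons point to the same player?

No

Vs left-handers: Nguyen 6/8 = 75.0%, Ramirez 7/8 = 87.5% → Ramirez
Vs right-handers: Nguyen 42/143 = 29.4%, Ramirez 13/67 = 19.4% → Nguyen
Overall: Nguyen 48/151 = 31.8%, Ramirez 20/75 = 26.7% → Nguyen
Neither sweeps: Nguyen wins 1 of 2 groups, Ramirez wins 1. Nguyen wins overall but not every group — no Simpson reversal.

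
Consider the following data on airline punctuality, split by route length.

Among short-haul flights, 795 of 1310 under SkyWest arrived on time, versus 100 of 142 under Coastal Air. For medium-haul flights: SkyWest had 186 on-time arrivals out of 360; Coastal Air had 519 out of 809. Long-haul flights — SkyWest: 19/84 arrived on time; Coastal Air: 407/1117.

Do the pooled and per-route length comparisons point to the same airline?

Short-haul: SkyWest 795/1310 = 60.7%, Coastal Air 100/142 = 70.4% → Coastal Air
Medium-haul: SkyWest 186/360 = 51.7%, Coastal Air 519/809 = 64.2% → Coastal Air
Long-haul: SkyWest 19/84 = 22.6%, Coastal Air 407/1117 = 36.4% → Coastal Air
Overall: SkyWest 1000/1754 = 57.0%, Coastal Air 1026/2068 = 49.6% → SkyWest
Coastal Air wins each route group but SkyWest wins overall — the comparison reverses. Coastal Air's flights skew toward long-haul, which has a lower base rate.

No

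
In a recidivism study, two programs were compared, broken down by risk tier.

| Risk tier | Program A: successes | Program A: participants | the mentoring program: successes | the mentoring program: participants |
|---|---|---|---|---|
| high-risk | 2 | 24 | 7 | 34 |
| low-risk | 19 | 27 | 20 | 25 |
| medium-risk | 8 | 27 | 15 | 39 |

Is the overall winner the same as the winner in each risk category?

Yes

High-risk: Program A 2/24 = 8.3%, the mentoring program 7/34 = 20.6% → the mentoring program
Low-risk: Program A 19/27 = 70.4%, the mentoring program 20/25 = 80.0% → the mentoring program
Medium-risk: Program A 8/27 = 29.6%, the mentoring program 15/39 = 38.5% → the mentoring program
Overall: Program A 29/78 = 37.2%, the mentoring program 42/98 = 42.9% → the mentoring program
The mentoring program wins overall and in every risk group — no reversal.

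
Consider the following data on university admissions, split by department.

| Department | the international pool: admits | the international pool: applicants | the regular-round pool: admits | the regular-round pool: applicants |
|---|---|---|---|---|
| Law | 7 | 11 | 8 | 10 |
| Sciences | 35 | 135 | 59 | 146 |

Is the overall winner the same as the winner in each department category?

Yes

Law: the international pool 7/11 = 63.6%, the regular-round pool 8/10 = 80.0% → the regular-round pool
Sciences: the international pool 35/135 = 25.9%, the regular-round pool 59/146 = 40.4% → the regular-round pool
Overall: the international pool 42/146 = 28.8%, the regular-round pool 67/156 = 42.9% → the regular-round pool
The regular-round pool wins overall and in every department group — no reversal.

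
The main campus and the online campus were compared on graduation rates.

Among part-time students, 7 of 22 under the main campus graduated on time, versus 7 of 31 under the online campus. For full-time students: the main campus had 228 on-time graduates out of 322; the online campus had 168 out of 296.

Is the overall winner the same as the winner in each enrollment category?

Yes

Part-time: the main campus 7/22 = 31.8%, the online campus 7/31 = 22.6% → the main campus
Full-time: the main campus 228/322 = 70.8%, the online campus 168/296 = 56.8% → the main campus
Overall: the main campus 235/344 = 68.3%, the online campus 175/327 = 53.5% → the main campus
The main campus wins overall and in every enrollment group — no reversal.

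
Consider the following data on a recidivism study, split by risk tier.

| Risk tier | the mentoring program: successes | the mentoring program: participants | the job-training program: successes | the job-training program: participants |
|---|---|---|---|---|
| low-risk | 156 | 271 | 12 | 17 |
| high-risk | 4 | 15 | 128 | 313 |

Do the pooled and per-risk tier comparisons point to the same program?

Low-risk: the mentoring program 156/271 = 57.6%, the job-training program 12/17 = 70.6% → the job-training program
High-risk: the mentoring program 4/15 = 26.7%, the job-training program 128/313 = 40.9% → the job-training program
Overall: the mentoring program 160/286 = 55.9%, the job-training program 140/330 = 42.4% → the mentoring program
The job-training program wins each risk group but the mentoring program wins overall — the comparison reverses. The job-training program's participants skew toward high-risk, which has a lower base rate.

No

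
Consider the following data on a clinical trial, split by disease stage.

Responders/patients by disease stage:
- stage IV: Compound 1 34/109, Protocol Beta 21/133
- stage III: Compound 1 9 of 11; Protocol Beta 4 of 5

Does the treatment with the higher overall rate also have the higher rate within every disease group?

Yes

Stage IV: Compound 1 34/109 = 31.2%, Protocol Beta 21/133 = 15.8% → Compound 1
Stage III: Compound 1 9/11 = 81.8%, Protocol Beta 4/5 = 80.0% → Compound 1
Overall: Compound 1 43/120 = 35.8%, Protocol Beta 25/138 = 18.1% → Compound 1
Compound 1 wins overall and in every disease group — no reversal.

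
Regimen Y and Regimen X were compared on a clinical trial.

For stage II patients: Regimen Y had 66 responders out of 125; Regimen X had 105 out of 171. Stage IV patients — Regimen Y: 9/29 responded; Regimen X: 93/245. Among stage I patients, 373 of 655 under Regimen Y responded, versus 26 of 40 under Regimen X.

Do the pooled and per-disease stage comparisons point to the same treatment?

No

Stage II: Regimen Y 66/125 = 52.8%, Regimen X 105/171 = 61.4% → Regimen X
Stage IV: Regimen Y 9/29 = 31.0%, Regimen X 93/245 = 38.0% → Regimen X
Stage I: Regimen Y 373/655 = 56.9%, Regimen X 26/40 = 65.0% → Regimen X
Overall: Regimen Y 448/809 = 55.4%, Regimen X 224/456 = 49.1% → Regimen Y
Regimen X wins each disease group but Regimen Y wins overall — the comparison reverses. Regimen X's patients skew toward stage IV, which has a lower base rate.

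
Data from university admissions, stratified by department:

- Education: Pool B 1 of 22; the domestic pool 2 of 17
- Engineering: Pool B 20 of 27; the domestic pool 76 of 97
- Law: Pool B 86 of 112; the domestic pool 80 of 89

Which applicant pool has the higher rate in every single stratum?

the domestic pool

Education: Pool B 1/22 = 4.5%, the domestic pool 2/17 = 11.8% → the domestic pool
Engineering: Pool B 20/27 = 74.1%, the domestic pool 76/97 = 78.4% → the domestic pool
Law: Pool B 86/112 = 76.8%, the domestic pool 80/89 = 89.9% → the domestic pool
The domestic pool has the higher rate in all 3 groups.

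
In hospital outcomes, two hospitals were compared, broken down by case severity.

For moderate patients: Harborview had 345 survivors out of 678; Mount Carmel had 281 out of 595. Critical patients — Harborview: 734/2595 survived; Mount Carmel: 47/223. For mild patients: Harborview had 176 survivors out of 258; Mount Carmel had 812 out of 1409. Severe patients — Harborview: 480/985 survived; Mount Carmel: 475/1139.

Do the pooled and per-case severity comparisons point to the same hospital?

No

Moderate: Harborview 345/678 = 50.9%, Mount Carmel 281/595 = 47.2% → Harborview
Critical: Harborview 734/2595 = 28.3%, Mount Carmel 47/223 = 21.1% → Harborview
Mild: Harborview 176/258 = 68.2%, Mount Carmel 812/1409 = 57.6% → Harborview
Severe: Harborview 480/985 = 48.7%, Mount Carmel 475/1139 = 41.7% → Harborview
Overall: Harborview 1735/4516 = 38.4%, Mount Carmel 1615/3366 = 48.0% → Mount Carmel
Harborview wins each case group but Mount Carmel wins overall — the comparison reverses. Harborview's patients skew toward critical, which has a lower base rate.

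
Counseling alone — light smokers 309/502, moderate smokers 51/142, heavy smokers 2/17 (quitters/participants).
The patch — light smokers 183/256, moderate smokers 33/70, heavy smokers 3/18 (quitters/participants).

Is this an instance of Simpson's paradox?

Light smokers: counseling alone 309/502 = 61.6%, the patch 183/256 = 71.5% → the patch
Moderate smokers: counseling alone 51/142 = 35.9%, the patch 33/70 = 47.1% → the patch
Heavy smokers: counseling alone 2/17 = 11.8%, the patch 3/18 = 16.7% → the patch
Overall: counseling alone 362/661 = 54.8%, the patch 219/344 = 63.7% → the patch
The patch wins overall and in every dependence group — no reversal.

No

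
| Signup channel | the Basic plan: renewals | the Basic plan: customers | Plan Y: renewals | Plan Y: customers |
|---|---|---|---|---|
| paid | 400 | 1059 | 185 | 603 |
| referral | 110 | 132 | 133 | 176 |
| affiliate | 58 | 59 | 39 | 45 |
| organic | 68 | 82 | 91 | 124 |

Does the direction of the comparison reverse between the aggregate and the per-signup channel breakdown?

Paid: the Basic plan 400/1059 = 37.8%, Plan Y 185/603 = 30.7% → the Basic plan
Referral: the Basic plan 110/132 = 83.3%, Plan Y 133/176 = 75.6% → the Basic plan
Affiliate: the Basic plan 58/59 = 98.3%, Plan Y 39/45 = 86.7% → the Basic plan
Organic: the Basic plan 68/82 = 82.9%, Plan Y 91/124 = 73.4% → the Basic plan
Overall: the Basic plan 636/1332 = 47.7%, Plan Y 448/948 = 47.3% → the Basic plan
The Basic plan wins overall and in every signup group — no reversal.

No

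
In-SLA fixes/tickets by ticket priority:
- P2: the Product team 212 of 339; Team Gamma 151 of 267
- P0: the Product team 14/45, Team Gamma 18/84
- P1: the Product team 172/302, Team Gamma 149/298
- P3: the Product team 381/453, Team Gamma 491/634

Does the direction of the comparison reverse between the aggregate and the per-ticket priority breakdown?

No

P2: the Product team 212/339 = 62.5%, Team Gamma 151/267 = 56.6% → the Product team
P0: the Product team 14/45 = 31.1%, Team Gamma 18/84 = 21.4% → the Product team
P1: the Product team 172/302 = 57.0%, Team Gamma 149/298 = 50.0% → the Product team
P3: the Product team 381/453 = 84.1%, Team Gamma 491/634 = 77.4% → the Product team
Overall: the Product team 779/1139 = 68.4%, Team Gamma 809/1283 = 63.1% → the Product team
The Product team wins overall and in every ticket group — no reversal.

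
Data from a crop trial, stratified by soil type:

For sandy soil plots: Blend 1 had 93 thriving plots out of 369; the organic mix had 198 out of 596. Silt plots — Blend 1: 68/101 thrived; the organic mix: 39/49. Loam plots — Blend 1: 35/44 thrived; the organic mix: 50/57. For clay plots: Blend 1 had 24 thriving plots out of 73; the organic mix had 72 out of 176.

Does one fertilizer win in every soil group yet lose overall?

Sandy soil: Blend 1 93/369 = 25.2%, the organic mix 198/596 = 33.2% → the organic mix
Silt: Blend 1 68/101 = 67.3%, the organic mix 39/49 = 79.6% → the organic mix
Loam: Blend 1 35/44 = 79.5%, the organic mix 50/57 = 87.7% → the organic mix
Clay: Blend 1 24/73 = 32.9%, the organic mix 72/176 = 40.9% → the organic mix
Overall: Blend 1 220/587 = 37.5%, the organic mix 359/878 = 40.9% → the organic mix
The organic mix wins overall and in every soil group — no reversal.

No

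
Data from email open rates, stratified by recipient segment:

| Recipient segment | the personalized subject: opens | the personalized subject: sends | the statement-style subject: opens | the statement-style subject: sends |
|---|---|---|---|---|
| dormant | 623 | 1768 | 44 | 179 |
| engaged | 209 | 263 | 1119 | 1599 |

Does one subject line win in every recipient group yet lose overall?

Yes

Dormant: the personalized subject 623/1768 = 35.2%, the statement-style subject 44/179 = 24.6% → the personalized subject
Engaged: the personalized subject 209/263 = 79.5%, the statement-style subject 1119/1599 = 70.0% → the personalized subject
Overall: the personalized subject 832/2031 = 41.0%, the statement-style subject 1163/1778 = 65.4% → the statement-style subject
The personalized subject wins each recipient group but the statement-style subject wins overall — the comparison reverses. The personalized subject's sends skew toward dormant, which has a lower base rate.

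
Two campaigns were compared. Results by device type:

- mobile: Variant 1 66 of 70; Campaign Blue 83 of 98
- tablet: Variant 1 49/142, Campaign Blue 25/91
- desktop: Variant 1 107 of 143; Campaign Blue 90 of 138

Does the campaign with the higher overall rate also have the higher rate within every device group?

Yes

Mobile: Variant 1 66/70 = 94.3%, Campaign Blue 83/98 = 84.7% → Variant 1
Tablet: Variant 1 49/142 = 34.5%, Campaign Blue 25/91 = 27.5% → Variant 1
Desktop: Variant 1 107/143 = 74.8%, Campaign Blue 90/138 = 65.2% → Variant 1
Overall: Variant 1 222/355 = 62.5%, Campaign Blue 198/327 = 60.6% → Variant 1
Variant 1 wins overall and in every device group — no reversal.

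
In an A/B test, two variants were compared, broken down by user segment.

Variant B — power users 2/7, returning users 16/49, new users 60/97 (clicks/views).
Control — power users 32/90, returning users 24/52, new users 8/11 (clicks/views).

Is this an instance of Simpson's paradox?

Yes

Power users: Variant B 2/7 = 28.6%, Control 32/90 = 35.6% → Control
Returning users: Variant B 16/49 = 32.7%, Control 24/52 = 46.2% → Control
New users: Variant B 60/97 = 61.9%, Control 8/11 = 72.7% → Control
Overall: Variant B 78/153 = 51.0%, Control 64/153 = 41.8% → Variant B
Control wins each user group but Variant B wins overall — the comparison reverses. Control's views skew toward power users, which has a lower base rate.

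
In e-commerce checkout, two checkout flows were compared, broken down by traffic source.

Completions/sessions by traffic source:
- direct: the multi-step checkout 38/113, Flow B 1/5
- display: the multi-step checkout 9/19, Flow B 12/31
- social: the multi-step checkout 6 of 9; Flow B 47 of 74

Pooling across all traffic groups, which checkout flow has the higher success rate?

Direct: the multi-step checkout 38/113 = 33.6%, Flow B 1/5 = 20.0% → the multi-step checkout
Display: the multi-step checkout 9/19 = 47.4%, Flow B 12/31 = 38.7% → the multi-step checkout
Social: the multi-step checkout 6/9 = 66.7%, Flow B 47/74 = 63.5% → the multi-step checkout
Overall: the multi-step checkout 53/141 = 37.6%, Flow B 60/110 = 54.5% → Flow B
(The multi-step checkout wins every traffic group but Flow B wins overall — the multi-step checkout's sessions skew toward the low-rate direct group.)

Flow B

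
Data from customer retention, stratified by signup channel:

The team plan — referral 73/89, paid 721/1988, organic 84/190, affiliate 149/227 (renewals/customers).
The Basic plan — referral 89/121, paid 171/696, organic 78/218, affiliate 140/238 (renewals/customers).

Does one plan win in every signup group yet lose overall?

No

Referral: the team plan 73/89 = 82.0%, the Basic plan 89/121 = 73.6% → the team plan
Paid: the team plan 721/1988 = 36.3%, the Basic plan 171/696 = 24.6% → the team plan
Organic: the team plan 84/190 = 44.2%, the Basic plan 78/218 = 35.8% → the team plan
Affiliate: the team plan 149/227 = 65.6%, the Basic plan 140/238 = 58.8% → the team plan
Overall: the team plan 1027/2494 = 41.2%, the Basic plan 478/1273 = 37.5% → the team plan
The team plan wins overall and in every signup group — no reversal.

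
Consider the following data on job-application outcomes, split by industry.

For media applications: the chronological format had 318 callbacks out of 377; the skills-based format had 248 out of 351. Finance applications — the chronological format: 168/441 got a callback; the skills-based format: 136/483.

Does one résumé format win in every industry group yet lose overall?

Media: the chronological format 318/377 = 84.4%, the skills-based format 248/351 = 70.7% → the chronological format
Finance: the chronological format 168/441 = 38.1%, the skills-based format 136/483 = 28.2% → the chronological format
Overall: the chronological format 486/818 = 59.4%, the skills-based format 384/834 = 46.0% → the chronological format
The chronological format wins overall and in every industry group — no reversal.

No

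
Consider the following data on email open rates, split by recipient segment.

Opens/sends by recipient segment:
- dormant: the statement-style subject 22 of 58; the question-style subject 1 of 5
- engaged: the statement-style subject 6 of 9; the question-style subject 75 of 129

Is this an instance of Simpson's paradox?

Dormant: the statement-style subject 22/58 = 37.9%, the question-style subject 1/5 = 20.0% → the statement-style subject
Engaged: the statement-style subject 6/9 = 66.7%, the question-style subject 75/129 = 58.1% → the statement-style subject
Overall: the statement-style subject 28/67 = 41.8%, the question-style subject 76/134 = 56.7% → the question-style subject
The statement-style subject wins each recipient group but the question-style subject wins overall — the comparison reverses. The statement-style subject's sends skew toward dormant, which has a lower base rate.

Yes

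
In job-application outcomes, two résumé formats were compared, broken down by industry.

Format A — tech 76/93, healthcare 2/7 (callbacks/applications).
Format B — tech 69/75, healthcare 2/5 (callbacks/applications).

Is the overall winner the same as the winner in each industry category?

Yes

Tech: Format A 76/93 = 81.7%, Format B 69/75 = 92.0% → Format B
Healthcare: Format A 2/7 = 28.6%, Format B 2/5 = 40.0% → Format B
Overall: Format A 78/100 = 78.0%, Format B 71/80 = 88.8% → Format B
Format B wins overall and in every industry group — no reversal.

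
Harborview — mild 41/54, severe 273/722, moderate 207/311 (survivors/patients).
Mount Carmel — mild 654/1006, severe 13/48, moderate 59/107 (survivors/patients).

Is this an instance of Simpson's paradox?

Yes

Mild: Harborview 41/54 = 75.9%, Mount Carmel 654/1006 = 65.0% → Harborview
Severe: Harborview 273/722 = 37.8%, Mount Carmel 13/48 = 27.1% → Harborview
Moderate: Harborview 207/311 = 66.6%, Mount Carmel 59/107 = 55.1% → Harborview
Overall: Harborview 521/1087 = 47.9%, Mount Carmel 726/1161 = 62.5% → Mount Carmel
Harborview wins each case group but Mount Carmel wins overall — the comparison reverses. Harborview's patients skew toward severe, which has a lower base rate.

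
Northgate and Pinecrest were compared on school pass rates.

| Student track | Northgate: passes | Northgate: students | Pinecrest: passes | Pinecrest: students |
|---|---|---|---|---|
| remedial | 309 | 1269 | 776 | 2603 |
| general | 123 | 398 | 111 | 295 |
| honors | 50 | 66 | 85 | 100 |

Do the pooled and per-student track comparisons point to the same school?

Yes

Remedial: Northgate 309/1269 = 24.3%, Pinecrest 776/2603 = 29.8% → Pinecrest
General: Northgate 123/398 = 30.9%, Pinecrest 111/295 = 37.6% → Pinecrest
Honors: Northgate 50/66 = 75.8%, Pinecrest 85/100 = 85.0% → Pinecrest
Overall: Northgate 482/1733 = 27.8%, Pinecrest 972/2998 = 32.4% → Pinecrest
Pinecrest wins overall and in every student group — no reversal.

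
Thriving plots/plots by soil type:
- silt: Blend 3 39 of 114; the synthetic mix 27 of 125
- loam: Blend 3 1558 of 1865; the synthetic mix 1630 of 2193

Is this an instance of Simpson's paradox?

Silt: Blend 3 39/114 = 34.2%, the synthetic mix 27/125 = 21.6% → Blend 3
Loam: Blend 3 1558/1865 = 83.5%, the synthetic mix 1630/2193 = 74.3% → Blend 3
Overall: Blend 3 1597/1979 = 80.7%, the synthetic mix 1657/2318 = 71.5% → Blend 3
Blend 3 wins overall and in every soil group — no reversal.

No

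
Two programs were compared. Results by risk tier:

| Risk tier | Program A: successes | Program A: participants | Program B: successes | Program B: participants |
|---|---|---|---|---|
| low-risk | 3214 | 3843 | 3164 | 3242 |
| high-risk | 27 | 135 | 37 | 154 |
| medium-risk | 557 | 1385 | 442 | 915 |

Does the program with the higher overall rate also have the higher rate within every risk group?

Yes

Low-risk: Program A 3214/3843 = 83.6%, Program B 3164/3242 = 97.6% → Program B
High-risk: Program A 27/135 = 20.0%, Program B 37/154 = 24.0% → Program B
Medium-risk: Program A 557/1385 = 40.2%, Program B 442/915 = 48.3% → Program B
Overall: Program A 3798/5363 = 70.8%, Program B 3643/4311 = 84.5% → Program B
Program B wins overall and in every risk group — no reversal.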